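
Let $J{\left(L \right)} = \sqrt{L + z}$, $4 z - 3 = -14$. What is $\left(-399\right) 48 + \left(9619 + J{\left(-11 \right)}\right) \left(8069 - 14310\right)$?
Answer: $-60051331 - \frac{6241 i \sqrt{55}}{2} \approx -6.0051 \cdot 10^{7} - 23142.0 i$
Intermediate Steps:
$z = - \frac{11}{4}$ ($z = \frac{3}{4} + \frac{1}{4} \left(-14\right) = \frac{3}{4} - \frac{7}{2} = - \frac{11}{4} \approx -2.75$)
$J{\left(L \right)} = \sqrt{- \frac{11}{4} + L}$ ($J{\left(L \right)} = \sqrt{L - \frac{11}{4}} = \sqrt{- \frac{11}{4} + L}$)
$\left(-399\right) 48 + \left(9619 + J{\left(-11 \right)}\right) \left(8069 - 14310\right) = \left(-399\right) 48 + \left(9619 + \frac{\sqrt{-11 + 4 \left(-11\right)}}{2}\right) \left(8069 - 14310\right) = -19152 + \left(9619 + \frac{\sqrt{-11 - 44}}{2}\right) \left(-6241\right) = -19152 + \left(9619 + \frac{\sqrt{-55}}{2}\right) \left(-6241\right) = -19152 + \left(9619 + \frac{i \sqrt{55}}{2}\right) \left(-6241\right) = -19152 - \left(60032179 + \frac{6241 i \sqrt{55}}{2}\right) = -60051331 - \frac{6241 i \sqrt{55}}{2}$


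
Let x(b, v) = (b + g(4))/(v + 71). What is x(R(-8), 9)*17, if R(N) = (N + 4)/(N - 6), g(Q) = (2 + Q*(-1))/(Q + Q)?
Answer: 17/2240 ≈ 0.0075893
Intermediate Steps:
g(Q) = (2 - Q)/(2*Q) (g(Q) = (2 - Q)/((2*Q)) = (2 - Q)*(1/(2*Q)) = (2 - Q)/(2*Q))
R(N) = (4 + N)/(-6 + N)
x(b, v) = (-¼ + b)/(71 + v) (x(b, v) = (b + (½)*(2 - 1*4)/4)/(v + 71) = (b + (½)*(¼)*(2 - 4))/(71 + v) = (b + (½)*(¼)*(-2))/(71 + v) = (b - ¼)/(71 + v) = (-¼ + b)/(71 + v))
x(R(-8), 9)*17 = ((-¼ + (4 - 8)/(-6 - 8))/(71 + 9))*17 = ((-¼ - 4/(-14))/80)*17 = ((-¼ - 1/14*(-4))/80)*17 = ((-¼ + 2/7)/80)*17 = ((1/80)*(1/28))*17 = (1/2240)*17 = 17/2240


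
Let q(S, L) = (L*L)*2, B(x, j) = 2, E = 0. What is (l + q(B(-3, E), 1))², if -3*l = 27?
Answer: 49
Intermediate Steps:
l = -9 (l = -⅓*27 = -9)
q(S, L) = 2*L² (q(S, L) = L²*2 = 2*L²)
(l + q(B(-3, E), 1))² = (-9 + 2*1²)² = (-9 + 2*1)² = (-9 + 2)² = (-7)² = 49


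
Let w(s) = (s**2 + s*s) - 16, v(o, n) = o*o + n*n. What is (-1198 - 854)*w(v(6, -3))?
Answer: -8277768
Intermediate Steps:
v(o, n) = n**2 + o**2 (v(o, n) = o**2 + n**2 = n**2 + o**2)
w(s) = -16 + 2*s**2 (w(s) = (s**2 + s**2) - 16 = 2*s**2 - 16 = -16 + 2*s**2)
(-1198 - 854)*w(v(6, -3)) = (-1198 - 854)*(-16 + 2*((-3)**2 + 6**2)**2) = -2052*(-16 + 2*(9 + 36)**2) = -2052*(-16 + 2*45**2) = -2052*(-16 + 2*2025) = -2052*(-16 + 4050) = -2052*4034 = -8277768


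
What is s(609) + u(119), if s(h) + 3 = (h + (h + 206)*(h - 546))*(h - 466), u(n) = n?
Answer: 7429538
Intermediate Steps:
s(h) = -3 + (-466 + h)*(h + (-546 + h)*(206 + h)) (s(h) = -3 + (h + (h + 206)*(h - 546))*(h - 466) = -3 + (h + (206 + h)*(-546 + h))*(-466 + h) = -3 + (h + (-546 + h)*(206 + h))*(-466 + h) = -3 + (-466 + h)*(h + (-546 + h)*(206 + h)))
s(609) + u(119) = (52413813 + 609**3 - 805*609**2 + 45498*609) + 119 = (52413813 + 225866529 - 805*370881 + 27708282) + 119 = (52413813 + 225866529 - 298559205 + 27708282) + 119 = 7429419 + 119 = 7429538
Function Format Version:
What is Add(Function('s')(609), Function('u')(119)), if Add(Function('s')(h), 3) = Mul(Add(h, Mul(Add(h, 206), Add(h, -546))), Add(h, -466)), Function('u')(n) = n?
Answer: 7429538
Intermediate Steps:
Function('s')(h) = Add(-3, Mul(Add(-466, h), Add(h, Mul(Add(-546, h), Add(206, h))))) (Function('s')(h) = Add(-3, Mul(Add(h, Mul(Add(h, 206), Add(h, -546))), Add(h, -466))) = Add(-3, Mul(Add(h, Mul(Add(206, h), Add(-546, h))), Add(-466, h))) = Add(-3, Mul(Add(h, Mul(Add(-546, h), Add(206, h))), Add(-466, h))) = Add(-3, Mul(Add(-466, h), Add(h, Mul(Add(-546, h), Add(206, h))))))
Add(Function('s')(609), Function('u')(119)) = Add(Add(52413813, Pow(609, 3), Mul(-805, Pow(609, 2)), Mul(45498, 609)), 119) = Add(Add(52413813, 225866529, Mul(-805, 370881), 27708282), 119) = Add(Add(52413813, 225866529, -298559205, 27708282), 119) = Add(7429419, 119) = 7429538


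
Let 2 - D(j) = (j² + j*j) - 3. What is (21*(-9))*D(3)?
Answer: 2457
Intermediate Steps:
D(j) = 5 - 2*j² (D(j) = 2 - ((j² + j*j) - 3) = 2 - ((j² + j²) - 3) = 2 - (2*j² - 3) = 2 - (-3 + 2*j²) = 2 + (3 - 2*j²) = 5 - 2*j²)
(21*(-9))*D(3) = (21*(-9))*(5 - 2*3²) = -189*(5 - 2*9) = -189*(5 - 18) = -189*(-13) = 2457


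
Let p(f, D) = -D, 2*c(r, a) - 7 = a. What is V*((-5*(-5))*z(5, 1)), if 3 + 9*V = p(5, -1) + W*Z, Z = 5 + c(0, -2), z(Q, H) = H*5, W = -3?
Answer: -6125/18 ≈ -340.28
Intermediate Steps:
c(r, a) = 7/2 + a/2
z(Q, H) = 5*H
Z = 15/2 (Z = 5 + (7/2 + (½)*(-2)) = 5 + (7/2 - 1) = 5 + 5/2 = 15/2 ≈ 7.5000)
V = -49/18 (V = -⅓ + (-1*(-1) - 3*15/2)/9 = -⅓ + (1 - 45/2)/9 = -⅓ + (⅑)*(-43/2) = -⅓ - 43/18 = -49/18 ≈ -2.7222)
V*((-5*(-5))*z(5, 1)) = -49*(-5*(-5))*5*1/18 = -1225*5/18 = -49/18*125 = -6125/18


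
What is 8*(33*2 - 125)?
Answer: -472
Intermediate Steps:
8*(33*2 - 125) = 8*(66 - 125) = 8*(-59) = -472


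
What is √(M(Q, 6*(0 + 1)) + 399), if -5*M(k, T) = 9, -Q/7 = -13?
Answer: √9930/5 ≈ 19.930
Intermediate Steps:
Q = 91 (Q = -7*(-13) = 91)
M(k, T) = -9/5 (M(k, T) = -⅕*9 = -9/5)
√(M(Q, 6*(0 + 1)) + 399) = √(-9/5 + 399) = √(1986/5) = √9930/5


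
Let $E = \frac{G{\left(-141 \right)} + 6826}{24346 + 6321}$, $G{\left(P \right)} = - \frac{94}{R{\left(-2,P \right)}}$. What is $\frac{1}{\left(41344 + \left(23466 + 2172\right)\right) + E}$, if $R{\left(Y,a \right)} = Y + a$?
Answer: $\frac{4385381}{293742566354} \approx 1.4929 \cdot 10^{-5}$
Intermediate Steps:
$G{\left(P \right)} = - \frac{94}{-2 + P}$
$E = \frac{976212}{4385381}$ ($E = \frac{- \frac{94}{-2 - 141} + 6826}{24346 + 6321} = \frac{- \frac{94}{-143} + 6826}{30667} = \left(\left(-94\right) \left(- \frac{1}{143}\right) + 6826\right) \frac{1}{30667} = \left(\frac{94}{143} + 6826\right) \frac{1}{30667} = \frac{976212}{143} \cdot \frac{1}{30667} = \frac{976212}{4385381} \approx 0.22261$)
$\frac{1}{\left(41344 + \left(23466 + 2172\right)\right) + E} = \frac{1}{\left(41344 + \left(23466 + 2172\right)\right) + \frac{976212}{4385381}} = \frac{1}{\left(41344 + 25638\right) + \frac{976212}{4385381}} = \frac{1}{66982 + \frac{976212}{4385381}} = \frac{1}{\frac{293742566354}{4385381}} = \frac{4385381}{293742566354}$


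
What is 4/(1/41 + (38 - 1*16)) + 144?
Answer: 130196/903 ≈ 144.18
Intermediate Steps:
4/(1/41 + (38 - 1*16)) + 144 = 4/(1/41 + (38 - 16)) + 144 = 4/(1/41 + 22) + 144 = 4/(903/41) + 144 = (41/903)*4 + 144 = 164/903 + 144 = 130196/903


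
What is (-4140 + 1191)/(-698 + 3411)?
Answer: -2949/2713 ≈ -1.0870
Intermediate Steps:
(-4140 + 1191)/(-698 + 3411) = -2949/2713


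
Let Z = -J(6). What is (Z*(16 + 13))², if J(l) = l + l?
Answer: 121104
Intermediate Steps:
J(l) = 2*l
Z = -12 (Z = -2*6 = -1*12 = -12)
(Z*(16 + 13))² = (-12*(16 + 13))² = (-12*29)² = (-348)² = 121104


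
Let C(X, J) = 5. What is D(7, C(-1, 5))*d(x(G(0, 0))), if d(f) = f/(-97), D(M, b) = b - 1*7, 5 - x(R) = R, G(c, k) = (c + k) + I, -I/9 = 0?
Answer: 10/97 ≈ 0.10309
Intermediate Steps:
I = 0 (I = -9*0 = 0)
G(c, k) = c + k (G(c, k) = (c + k) + 0 = c + k)
x(R) = 5 - R
D(M, b) = -7 + b (D(M, b) = b - 7 = -7 + b)
d(f) = -f/97 (d(f) = f*(-1/97) = -f/97)
D(7, C(-1, 5))*d(x(G(0, 0))) = (-7 + 5)*(-(5 - (0 + 0))/97) = -(-2)*(5 - 1*0)/97 = -(-2)*(5 + 0)/97 = -(-2)*5/97 = -2*(-5/97) = 10/97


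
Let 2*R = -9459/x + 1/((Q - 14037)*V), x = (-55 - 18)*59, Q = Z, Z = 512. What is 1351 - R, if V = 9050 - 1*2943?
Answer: 480222246874466/355746032725 ≈ 1349.9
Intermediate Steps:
Q = 512
x = -4307 (x = -73*59 = -4307)
V = 6107 (V = 9050 - 2943 = 6107)
R = 390643337009/355746032725 (R = (-9459/(-4307) + 1/((512 - 14037)*6107))/2 = (-9459*(-1/4307) + (1/6107)/(-13525))/2 = (9459/4307 - 1/13525*1/6107)/2 = (9459/4307 - 1/82597175)/2 = (1/2)*(781286674018/355746032725) = 390643337009/355746032725 ≈ 1.0981)
1351 - R = 1351 - 1*390643337009/355746032725 = 1351 - 390643337009/355746032725 = 480222246874466/355746032725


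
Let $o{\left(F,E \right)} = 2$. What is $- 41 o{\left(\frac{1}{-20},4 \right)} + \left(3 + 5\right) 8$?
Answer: $-18$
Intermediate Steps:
$- 41 o{\left(\frac{1}{-20},4 \right)} + \left(3 + 5\right) 8 = \left(-41\right) 2 + \left(3 + 5\right) 8 = -82 + 8 \cdot 8 = -82 + 64 = -18$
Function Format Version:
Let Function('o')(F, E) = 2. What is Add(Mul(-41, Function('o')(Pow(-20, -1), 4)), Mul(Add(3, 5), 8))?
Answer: -18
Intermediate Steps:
Add(Mul(-41, Function('o')(Pow(-20, -1), 4)), Mul(Add(3, 5), 8)) = Add(Mul(-41, 2), Mul(Add(3, 5), 8)) = Add(-82, Mul(8, 8)) = Add(-82, 64) = -18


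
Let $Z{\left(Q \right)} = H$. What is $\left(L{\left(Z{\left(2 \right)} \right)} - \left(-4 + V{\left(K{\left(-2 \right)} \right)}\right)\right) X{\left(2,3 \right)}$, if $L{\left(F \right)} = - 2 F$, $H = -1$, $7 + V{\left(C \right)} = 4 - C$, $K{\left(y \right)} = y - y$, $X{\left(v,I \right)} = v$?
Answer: $18$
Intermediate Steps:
$K{\left(y \right)} = 0$
$V{\left(C \right)} = -3 - C$ ($V{\left(C \right)} = -7 - \left(-4 + C\right) = -3 - C$)
$Z{\left(Q \right)} = -1$
$\left(L{\left(Z{\left(2 \right)} \right)} - \left(-4 + V{\left(K{\left(-2 \right)} \right)}\right)\right) X{\left(2,3 \right)} = \left(\left(-2\right) \left(-1\right) + \left(4 - \left(-3 - 0\right)\right)\right) 2 = \left(2 + \left(4 - \left(-3 + 0\right)\right)\right) 2 = \left(2 + \left(4 - -3\right)\right) 2 = \left(2 + \left(4 + 3\right)\right) 2 = \left(2 + 7\right) 2 = 9 \cdot 2 = 18$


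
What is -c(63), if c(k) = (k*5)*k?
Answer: -19845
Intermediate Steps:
c(k) = 5*k² (c(k) = (5*k)*k = 5*k²)
-c(63) = -5*63² = -5*3969 = -1*19845 = -19845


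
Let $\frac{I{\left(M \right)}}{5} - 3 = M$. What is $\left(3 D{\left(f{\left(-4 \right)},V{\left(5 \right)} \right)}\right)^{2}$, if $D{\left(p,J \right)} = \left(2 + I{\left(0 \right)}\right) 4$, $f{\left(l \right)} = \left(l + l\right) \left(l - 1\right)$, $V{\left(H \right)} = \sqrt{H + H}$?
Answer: $41616$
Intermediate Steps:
$V{\left(H \right)} = \sqrt{2} \sqrt{H}$ ($V{\left(H \right)} = \sqrt{2 H} = \sqrt{2} \sqrt{H}$)
$I{\left(M \right)} = 15 + 5 M$
$f{\left(l \right)} = 2 l \left(-1 + l\right)$
$D{\left(p,J \right)} = 68$ ($D{\left(p,J \right)} = \left(2 + \left(15 + 5 \cdot 0\right)\right) 4 = \left(2 + \left(15 + 0\right)\right) 4 = \left(2 + 15\right) 4 = 17 \cdot 4 = 68$)
$\left(3 D{\left(f{\left(-4 \right)},V{\left(5 \right)} \right)}\right)^{2} = \left(3 \cdot 68\right)^{2} = 204^{2} = 41616$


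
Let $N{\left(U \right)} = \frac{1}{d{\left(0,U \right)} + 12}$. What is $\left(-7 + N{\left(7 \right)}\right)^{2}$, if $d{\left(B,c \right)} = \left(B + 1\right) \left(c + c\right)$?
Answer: $\frac{32761}{676} \approx 48.463$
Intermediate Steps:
$d{\left(B,c \right)} = 2 c \left(1 + B\right)$ ($d{\left(B,c \right)} = \left(1 + B\right) 2 c = 2 c \left(1 + B\right)$)
$N{\left(U \right)} = \frac{1}{12 + 2 U}$ ($N{\left(U \right)} = \frac{1}{2 U \left(1 + 0\right) + 12} = \frac{1}{2 U 1 + 12} = \frac{1}{2 U + 12} = \frac{1}{12 + 2 U}$)
$\left(-7 + N{\left(7 \right)}\right)^{2} = \left(-7 + \frac{1}{2 \left(6 + 7\right)}\right)^{2} = \left(-7 + \frac{1}{2 \cdot 13}\right)^{2} = \left(-7 + \frac{1}{2} \cdot \frac{1}{13}\right)^{2} = \left(-7 + \frac{1}{26}\right)^{2} = \left(- \frac{181}{26}\right)^{2} = \frac{32761}{676}$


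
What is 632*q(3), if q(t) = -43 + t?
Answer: -25280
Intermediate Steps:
632*q(3) = 632*(-43 + 3) = 632*(-40) = -25280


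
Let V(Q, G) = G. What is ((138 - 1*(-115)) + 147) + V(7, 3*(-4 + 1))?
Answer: 391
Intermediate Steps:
((138 - 1*(-115)) + 147) + V(7, 3*(-4 + 1)) = ((138 - 1*(-115)) + 147) + 3*(-4 + 1) = ((138 + 115) + 147) + 3*(-3) = (253 + 147) - 9 = 400 - 9 = 391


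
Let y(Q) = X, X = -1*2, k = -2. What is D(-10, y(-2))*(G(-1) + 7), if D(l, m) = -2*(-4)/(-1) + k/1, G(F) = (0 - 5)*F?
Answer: -120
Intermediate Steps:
X = -2
y(Q) = -2
G(F) = -5*F
D(l, m) = -10 (D(l, m) = -2*(-4)/(-1) - 2/1 = 8*(-1) - 2*1 = -8 - 2 = -10)
D(-10, y(-2))*(G(-1) + 7) = -10*(-5*(-1) + 7) = -10*(5 + 7) = -10*12 = -120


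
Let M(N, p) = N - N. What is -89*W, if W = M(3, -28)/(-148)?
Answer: 0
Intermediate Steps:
M(N, p) = 0
W = 0 (W = 0/(-148) = 0*(-1/148) = 0)
-89*W = -89*0 = 0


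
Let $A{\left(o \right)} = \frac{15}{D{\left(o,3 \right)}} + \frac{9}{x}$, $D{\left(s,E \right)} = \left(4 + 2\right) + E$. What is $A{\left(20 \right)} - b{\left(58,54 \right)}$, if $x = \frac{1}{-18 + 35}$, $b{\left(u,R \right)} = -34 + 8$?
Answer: $\frac{542}{3} \approx 180.67$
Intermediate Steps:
$b{\left(u,R \right)} = -26$
$D{\left(s,E \right)} = 6 + E$
$x = \frac{1}{17} \approx 0.058824$
$A{\left(o \right)} = \frac{464}{3}$ ($A{\left(o \right)} = \frac{15}{6 + 3} + 9 \frac{1}{\frac{1}{17}} = \frac{15}{9} + 9 \cdot 17 = 15 \cdot \frac{1}{9} + 153 = \frac{5}{3} + 153 = \frac{464}{3}$)
$A{\left(20 \right)} - b{\left(58,54 \right)} = \frac{464}{3} - -26 = \frac{464}{3} + 26 = \frac{542}{3}$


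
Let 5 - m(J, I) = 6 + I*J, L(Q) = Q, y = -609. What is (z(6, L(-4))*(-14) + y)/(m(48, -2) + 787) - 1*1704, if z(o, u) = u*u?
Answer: -30689/18 ≈ -1704.9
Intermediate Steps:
z(o, u) = u²
m(J, I) = -1 - I*J (m(J, I) = 5 - (6 + I*J) = 5 + (-6 - I*J) = -1 - I*J)
(z(6, L(-4))*(-14) + y)/(m(48, -2) + 787) - 1*1704 = ((-4)²*(-14) - 609)/((-1 - 1*(-2)*48) + 787) - 1*1704 = (16*(-14) - 609)/((-1 + 96) + 787) - 1704 = (-224 - 609)/(95 + 787) - 1704 = -833/882 - 1704 = -833*1/882 - 1704 = -17/18 - 1704 = -30689/18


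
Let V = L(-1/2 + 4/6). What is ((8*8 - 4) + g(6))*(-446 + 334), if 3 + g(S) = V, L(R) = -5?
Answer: -5824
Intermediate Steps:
V = -5
g(S) = -8 (g(S) = -3 - 5 = -8)
((8*8 - 4) + g(6))*(-446 + 334) = ((8*8 - 4) - 8)*(-446 + 334) = ((64 - 4) - 8)*(-112) = (60 - 8)*(-112) = 52*(-112) = -5824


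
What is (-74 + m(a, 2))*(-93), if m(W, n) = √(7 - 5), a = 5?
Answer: 6882 - 93*√2 ≈ 6750.5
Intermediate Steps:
m(W, n) = √2
(-74 + m(a, 2))*(-93) = (-74 + √2)*(-93) = 6882 - 93*√2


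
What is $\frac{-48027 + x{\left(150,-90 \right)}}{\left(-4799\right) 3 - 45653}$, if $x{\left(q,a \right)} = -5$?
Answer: $\frac{24016}{30025} \approx 0.79987$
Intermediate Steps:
$\frac{-48027 + x{\left(150,-90 \right)}}{\left(-4799\right) 3 - 45653} = \frac{-48027 - 5}{\left(-4799\right) 3 - 45653} = - \frac{48032}{-14397 - 45653} = - \frac{48032}{-60050} = \left(-48032\right) \left(- \frac{1}{60050}\right) = \frac{24016}{30025}$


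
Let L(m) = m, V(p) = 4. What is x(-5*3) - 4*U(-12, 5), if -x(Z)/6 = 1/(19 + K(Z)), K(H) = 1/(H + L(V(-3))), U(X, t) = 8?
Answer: -3361/104 ≈ -32.317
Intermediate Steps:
K(H) = 1/(4 + H) (K(H) = 1/(H + 4) = 1/(4 + H))
x(Z) = -6/(19 + 1/(4 + Z))
x(-5*3) - 4*U(-12, 5) = 6*(-4 - (-5)*3)/(77 + 19*(-5*3)) - 4*8 = 6*(-4 - 1*(-15))/(77 + 19*(-15)) - 32 = 6*(-4 + 15)/(77 - 285) - 32 = 6*11/(-208) - 32 = 6*(-1/208)*11 - 32 = -33/104 - 32 = -3361/104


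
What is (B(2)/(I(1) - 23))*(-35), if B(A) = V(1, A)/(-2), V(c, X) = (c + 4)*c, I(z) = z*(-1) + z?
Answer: -175/46 ≈ -3.8043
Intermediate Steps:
I(z) = 0 (I(z) = -z + z = 0)
V(c, X) = c*(4 + c) (V(c, X) = (4 + c)*c = c*(4 + c))
B(A) = -5/2 (B(A) = (1*(4 + 1))/(-2) = (1*5)*(-½) = 5*(-½) = -5/2)
(B(2)/(I(1) - 23))*(-35) = -5/(2*(0 - 23))*(-35) = -5/2/(-23)*(-35) = -5/2*(-1/23)*(-35) = (5/46)*(-35) = -175/46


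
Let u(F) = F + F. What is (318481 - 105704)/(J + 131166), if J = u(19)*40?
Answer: 212777/132686 ≈ 1.6036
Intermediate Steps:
u(F) = 2*F
J = 1520 (J = (2*19)*40 = 38*40 = 1520)
(318481 - 105704)/(J + 131166) = (318481 - 105704)/(1520 + 131166) = 212777/132686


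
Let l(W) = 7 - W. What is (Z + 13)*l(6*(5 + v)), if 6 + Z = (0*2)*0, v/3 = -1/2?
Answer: -98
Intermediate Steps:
v = -3/2 (v = 3*(-1/2) = 3*(-1*½) = 3*(-½) = -3/2 ≈ -1.5000)
Z = -6 (Z = -6 + (0*2)*0 = -6 + 0*0 = -6 + 0 = -6)
(Z + 13)*l(6*(5 + v)) = (-6 + 13)*(7 - 6*(5 - 3/2)) = 7*(7 - 6*7/2) = 7*(7 - 1*21) = 7*(7 - 21) = 7*(-14) = -98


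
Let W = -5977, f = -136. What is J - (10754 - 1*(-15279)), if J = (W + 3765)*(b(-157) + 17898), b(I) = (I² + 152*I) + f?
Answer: -41051997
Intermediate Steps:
b(I) = -136 + I² + 152*I (b(I) = (I² + 152*I) - 136 = -136 + I² + 152*I)
J = -41025964 (J = (-5977 + 3765)*((-136 + (-157)² + 152*(-157)) + 17898) = -2212*((-136 + 24649 - 23864) + 17898) = -2212*(649 + 17898) = -2212*18547 = -41025964)
J - (10754 - 1*(-15279)) = -41025964 - (10754 - 1*(-15279)) = -41025964 - (10754 + 15279) = -41025964 - 1*26033 = -41025964 - 26033 = -41051997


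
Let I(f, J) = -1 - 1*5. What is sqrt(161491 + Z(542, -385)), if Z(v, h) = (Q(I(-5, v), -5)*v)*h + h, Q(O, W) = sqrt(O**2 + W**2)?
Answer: sqrt(161106 - 208670*sqrt(61)) ≈ 1211.9*I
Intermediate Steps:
I(f, J) = -6 (I(f, J) = -1 - 5 = -6)
Z(v, h) = h + h*v*sqrt(61) (Z(v, h) = (sqrt((-6)**2 + (-5)**2)*v)*h + h = (sqrt(36 + 25)*v)*h + h = (sqrt(61)*v)*h + h = (v*sqrt(61))*h + h = h*v*sqrt(61) + h = h + h*v*sqrt(61))
sqrt(161491 + Z(542, -385)) = sqrt(161491 - 385*(1 + 542*sqrt(61))) = sqrt(161491 + (-385 - 208670*sqrt(61))) = sqrt(161106 - 208670*sqrt(61))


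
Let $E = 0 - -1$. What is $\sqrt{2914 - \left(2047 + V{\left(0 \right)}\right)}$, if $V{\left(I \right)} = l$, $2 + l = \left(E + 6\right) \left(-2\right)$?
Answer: $\sqrt{883} \approx 29.715$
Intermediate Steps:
$E = 1$ ($E = 0 + 1 = 1$)
$l = -16$ ($l = -2 + \left(1 + 6\right) \left(-2\right) = -2 + 7 \left(-2\right) = -2 - 14 = -16$)
$V{\left(I \right)} = -16$
$\sqrt{2914 - \left(2047 + V{\left(0 \right)}\right)} = \sqrt{2914 - 2031} = \sqrt{883}$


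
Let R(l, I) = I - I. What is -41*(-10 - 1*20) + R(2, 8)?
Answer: 1230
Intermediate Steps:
R(l, I) = 0
-41*(-10 - 1*20) + R(2, 8) = -41*(-10 - 1*20) + 0 = -41*(-10 - 20) + 0 = -41*(-30) + 0 = 1230 + 0 = 1230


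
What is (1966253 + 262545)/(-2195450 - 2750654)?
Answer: -1114399/2473052 ≈ -0.45062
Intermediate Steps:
(1966253 + 262545)/(-2195450 - 2750654) = 2228798/(-4946104) = 2228798*(-1/4946104) = -1114399/2473052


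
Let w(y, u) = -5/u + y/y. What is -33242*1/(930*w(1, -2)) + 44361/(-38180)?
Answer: -282714923/24855180 ≈ -11.374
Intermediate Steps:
w(y, u) = 1 - 5/u (w(y, u) = -5/u + 1 = 1 - 5/u)
-33242*1/(930*w(1, -2)) + 44361/(-38180) = -33242*(-1/(465*(-5 - 2))) + 44361/(-38180) = -33242/((30*(-1/2*(-7)))*31) + 44361*(-1/38180) = -33242/((30*(7/2))*31) - 44361/38180 = -33242/(105*31) - 44361/38180 = -33242/3255 - 44361/38180 = -282714923/24855180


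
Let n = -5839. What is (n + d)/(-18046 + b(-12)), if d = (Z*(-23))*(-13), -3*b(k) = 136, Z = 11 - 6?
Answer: 6516/27137 ≈ 0.24011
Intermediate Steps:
Z = 5
b(k) = -136/3 (b(k) = -1/3*136 = -136/3)
d = 1495 (d = (5*(-23))*(-13) = -115*(-13) = 1495)
(n + d)/(-18046 + b(-12)) = (-5839 + 1495)/(-18046 - 136/3) = -4344/(-54274/3) = -4344*(-3/54274) = 6516/27137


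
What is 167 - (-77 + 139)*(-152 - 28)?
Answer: 11327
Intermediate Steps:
167 - (-77 + 139)*(-152 - 28) = 167 - 62*(-180) = 167 - 1*(-11160) = 167 + 11160 = 11327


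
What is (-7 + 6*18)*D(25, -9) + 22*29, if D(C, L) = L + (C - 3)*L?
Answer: -20269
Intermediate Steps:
D(C, L) = L + L*(-3 + C) (D(C, L) = L + (-3 + C)*L = L + L*(-3 + C))
(-7 + 6*18)*D(25, -9) + 22*29 = (-7 + 6*18)*(-9*(-2 + 25)) + 22*29 = (-7 + 108)*(-9*23) + 638 = 101*(-207) + 638 = -20907 + 638 = -20269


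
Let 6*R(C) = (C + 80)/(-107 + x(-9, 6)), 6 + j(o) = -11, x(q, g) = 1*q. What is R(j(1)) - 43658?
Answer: -10128677/232 ≈ -43658.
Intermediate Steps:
x(q, g) = q
j(o) = -17 (j(o) = -6 - 11 = -17)
R(C) = -10/87 - C/696 (R(C) = ((C + 80)/(-107 - 9))/6 = ((80 + C)/(-116))/6 = ((80 + C)*(-1/116))/6 = (-20/29 - C/116)/6 = -10/87 - C/696)
R(j(1)) - 43658 = (-10/87 - 1/696*(-17)) - 43658 = (-10/87 + 17/696) - 43658 = -21/232 - 43658 = -10128677/232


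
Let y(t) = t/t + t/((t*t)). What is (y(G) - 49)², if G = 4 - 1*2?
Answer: 9025/4 ≈ 2256.3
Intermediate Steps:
G = 2 (G = 4 - 2 = 2)
y(t) = 1 + 1/t (y(t) = 1 + t/(t²) = 1 + t/t² = 1 + 1/t)
(y(G) - 49)² = ((1 + 2)/2 - 49)² = ((½)*3 - 49)² = (3/2 - 49)² = (-95/2)² = 9025/4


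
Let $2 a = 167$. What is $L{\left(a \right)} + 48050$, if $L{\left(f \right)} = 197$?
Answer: $48247$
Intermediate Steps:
$a = \frac{167}{2}$ ($a = \frac{1}{2} \cdot 167 = \frac{167}{2} \approx 83.5$)
$L{\left(a \right)} + 48050 = 197 + 48050 = 48247$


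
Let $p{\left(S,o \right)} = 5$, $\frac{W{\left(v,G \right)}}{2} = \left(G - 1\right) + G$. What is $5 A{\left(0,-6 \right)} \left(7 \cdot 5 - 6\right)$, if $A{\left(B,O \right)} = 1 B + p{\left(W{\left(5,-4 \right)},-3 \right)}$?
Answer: $725$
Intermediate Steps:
$W{\left(v,G \right)} = -2 + 4 G$ ($W{\left(v,G \right)} = 2 \left(\left(G - 1\right) + G\right) = 2 \left(\left(-1 + G\right) + G\right) = 2 \left(-1 + 2 G\right) = -2 + 4 G$)
$A{\left(B,O \right)} = 5 + B$ ($A{\left(B,O \right)} = 1 B + 5 = B + 5 = 5 + B$)
$5 A{\left(0,-6 \right)} \left(7 \cdot 5 - 6\right) = 5 \left(5 + 0\right) \left(7 \cdot 5 - 6\right) = 5 \cdot 5 \left(35 - 6\right) = 25 \cdot 29 = 725$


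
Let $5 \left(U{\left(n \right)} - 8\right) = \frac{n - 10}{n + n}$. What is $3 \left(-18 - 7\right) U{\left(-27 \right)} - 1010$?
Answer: $- \frac{29165}{18} \approx -1620.3$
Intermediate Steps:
$U{\left(n \right)} = 8 + \frac{-10 + n}{10 n}$ ($U{\left(n \right)} = 8 + \frac{\left(n - 10\right) \frac{1}{n + n}}{5} = 8 + \frac{\left(-10 + n\right) \frac{1}{2 n}}{5} = 8 + \frac{\frac{1}{2} \frac{1}{n} \left(-10 + n\right)}{5} = 8 + \frac{-10 + n}{10 n}$)
$3 \left(-18 - 7\right) U{\left(-27 \right)} - 1010 = 3 \left(-18 - 7\right) \left(\frac{81}{10} - \frac{1}{-27}\right) - 1010 = 3 \left(-25\right) \left(\frac{81}{10} - - \frac{1}{27}\right) - 1010 = - 75 \left(\frac{81}{10} + \frac{1}{27}\right) - 1010 = \left(-75\right) \frac{2197}{270} - 1010 = - \frac{10985}{18} - 1010 = - \frac{29165}{18}$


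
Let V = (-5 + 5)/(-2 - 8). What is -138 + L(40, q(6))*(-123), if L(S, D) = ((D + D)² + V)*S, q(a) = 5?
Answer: -492138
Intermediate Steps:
V = 0 (V = 0/(-10) = 0*(-⅒) = 0)
L(S, D) = 4*S*D² (L(S, D) = ((D + D)² + 0)*S = ((2*D)² + 0)*S = (4*D² + 0)*S = (4*D²)*S = 4*S*D²)
-138 + L(40, q(6))*(-123) = -138 + (4*40*5²)*(-123) = -138 + (4*40*25)*(-123) = -138 + 4000*(-123) = -138 - 492000 = -492138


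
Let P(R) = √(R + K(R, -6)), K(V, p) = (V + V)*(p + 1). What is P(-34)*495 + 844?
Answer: 844 + 1485*√34 ≈ 9503.0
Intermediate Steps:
K(V, p) = 2*V*(1 + p) (K(V, p) = (2*V)*(1 + p) = 2*V*(1 + p))
P(R) = 3*√(-R) (P(R) = √(R + 2*R*(1 - 6)) = √(R + 2*R*(-5)) = √(R - 10*R) = √(-9*R) = 3*√(-R))
P(-34)*495 + 844 = (3*√(-1*(-34)))*495 + 844 = (3*√34)*495 + 844 = 1485*√34 + 844 = 844 + 1485*√34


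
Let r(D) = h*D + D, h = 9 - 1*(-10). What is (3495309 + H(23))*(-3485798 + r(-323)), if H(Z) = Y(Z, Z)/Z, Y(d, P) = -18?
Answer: -280749915946962/23 ≈ -1.2207e+13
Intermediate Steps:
h = 19 (h = 9 + 10 = 19)
r(D) = 20*D (r(D) = 19*D + D = 20*D)
H(Z) = -18/Z
(3495309 + H(23))*(-3485798 + r(-323)) = (3495309 - 18/23)*(-3485798 + 20*(-323)) = (3495309 - 18*1/23)*(-3485798 - 6460) = (3495309 - 18/23)*(-3492258) = (80392089/23)*(-3492258) = -280749915946962/23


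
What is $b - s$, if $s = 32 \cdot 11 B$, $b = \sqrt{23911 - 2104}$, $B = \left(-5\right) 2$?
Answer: $3520 + 3 \sqrt{2423} \approx 3667.7$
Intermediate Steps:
$B = -10$
$b = 3 \sqrt{2423}$ ($b = \sqrt{21807} = 3 \sqrt{2423} \approx 147.67$)
$s = -3520$ ($s = 32 \cdot 11 \left(-10\right) = 352 \left(-10\right) = -3520$)
$b - s = 3 \sqrt{2423} - -3520 = 3 \sqrt{2423} + 3520 = 3520 + 3 \sqrt{2423}$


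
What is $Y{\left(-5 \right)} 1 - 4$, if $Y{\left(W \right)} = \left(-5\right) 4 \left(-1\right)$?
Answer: $16$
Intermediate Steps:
$Y{\left(W \right)} = 20$ ($Y{\left(W \right)} = \left(-20\right) \left(-1\right) = 20$)
$Y{\left(-5 \right)} 1 - 4 = 20 \cdot 1 - 4 = 20 - 4 = 16$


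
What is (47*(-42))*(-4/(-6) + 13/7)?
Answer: -4982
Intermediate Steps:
(47*(-42))*(-4/(-6) + 13/7) = -1974*(-4*(-⅙) + 13*(⅐)) = -1974*(⅔ + 13/7) = -1974*53/21 = -4982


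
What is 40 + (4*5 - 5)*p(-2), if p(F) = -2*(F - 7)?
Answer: 310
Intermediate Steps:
p(F) = 14 - 2*F (p(F) = -2*(-7 + F) = 14 - 2*F)
40 + (4*5 - 5)*p(-2) = 40 + (4*5 - 5)*(14 - 2*(-2)) = 40 + (20 - 5)*(14 + 4) = 40 + 15*18 = 40 + 270 = 310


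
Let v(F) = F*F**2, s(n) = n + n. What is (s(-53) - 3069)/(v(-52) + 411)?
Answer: 3175/140197 ≈ 0.022647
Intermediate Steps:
s(n) = 2*n
v(F) = F**3
(s(-53) - 3069)/(v(-52) + 411) = (2*(-53) - 3069)/((-52)**3 + 411) = (-106 - 3069)/(-140608 + 411) = -3175/(-140197) = -3175*(-1/140197) = 3175/140197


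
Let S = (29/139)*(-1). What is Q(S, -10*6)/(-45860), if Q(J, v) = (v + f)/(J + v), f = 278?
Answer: 15151/191901170 ≈ 7.8952e-5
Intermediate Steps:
S = -29/139 (S = (29*(1/139))*(-1) = (29/139)*(-1) = -29/139 ≈ -0.20863)
Q(J, v) = (278 + v)/(J + v) (Q(J, v) = (v + 278)/(J + v) = (278 + v)/(J + v))
Q(S, -10*6)/(-45860) = ((278 - 10*6)/(-29/139 - 10*6))/(-45860) = ((278 - 60)/(-29/139 - 60))*(-1/45860) = (218/(-8369/139))*(-1/45860) = -139/8369*218*(-1/45860) = -30302/8369*(-1/45860) = 15151/191901170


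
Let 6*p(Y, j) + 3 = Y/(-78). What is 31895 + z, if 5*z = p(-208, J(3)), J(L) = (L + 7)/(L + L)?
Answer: 2870549/90 ≈ 31895.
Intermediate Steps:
J(L) = (7 + L)/(2*L) (J(L) = (7 + L)/((2*L)) = (7 + L)*(1/(2*L)) = (7 + L)/(2*L))
p(Y, j) = -½ - Y/468 (p(Y, j) = -½ + (Y/(-78))/6 = -½ + (Y*(-1/78))/6 = -½ + (-Y/78)/6 = -½ - Y/468)
z = -1/90 (z = (-½ - 1/468*(-208))/5 = (-½ + 4/9)/5 = (⅕)*(-1/18) = -1/90 ≈ -0.011111)
31895 + z = 31895 - 1/90 = 2870549/90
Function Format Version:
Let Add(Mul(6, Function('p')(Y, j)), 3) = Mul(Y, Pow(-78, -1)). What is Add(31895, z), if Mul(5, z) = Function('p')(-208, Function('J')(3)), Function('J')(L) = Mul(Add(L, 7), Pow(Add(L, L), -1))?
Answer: Rational(2870549, 90) ≈ 31895.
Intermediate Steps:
Function('J')(L) = Mul(Rational(1, 2), Pow(L, -1), Add(7, L)) (Function('J')(L) = Mul(Add(7, L), Pow(Mul(2, L), -1)) = Mul(Add(7, L), Mul(Rational(1, 2), Pow(L, -1))) = Mul(Rational(1, 2), Pow(L, -1), Add(7, L)))
Function('p')(Y, j) = Add(Rational(-1, 2), Mul(Rational(-1, 468), Y)) (Function('p')(Y, j) = Add(Rational(-1, 2), Mul(Rational(1, 6), Mul(Y, Pow(-78, -1)))) = Add(Rational(-1, 2), Mul(Rational(1, 6), Mul(Y, Rational(-1, 78)))) = Add(Rational(-1, 2), Mul(Rational(1, 6), Mul(Rational(-1, 78), Y))) = Add(Rational(-1, 2), Mul(Rational(-1, 468), Y)))
z = Rational(-1, 90) (z = Mul(Rational(1, 5), Add(Rational(-1, 2), Mul(Rational(-1, 468), -208))) = Mul(Rational(1, 5), Add(Rational(-1, 2), Rational(4, 9))) = Mul(Rational(1, 5), Rational(-1, 18)) = Rational(-1, 90) ≈ -0.011111)
Add(31895, z) = Add(31895, Rational(-1, 90)) = Rational(2870549, 90)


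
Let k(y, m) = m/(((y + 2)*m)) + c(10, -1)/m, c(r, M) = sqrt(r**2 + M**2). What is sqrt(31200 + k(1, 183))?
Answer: sqrt(1044867963 + 183*sqrt(101))/183 ≈ 176.64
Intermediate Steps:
c(r, M) = sqrt(M**2 + r**2)
k(y, m) = 1/(2 + y) + sqrt(101)/m (k(y, m) = m/(((y + 2)*m)) + sqrt((-1)**2 + 10**2)/m = m/(((2 + y)*m)) + sqrt(1 + 100)/m = m/((m*(2 + y))) + sqrt(101)/m = m*(1/(m*(2 + y))) + sqrt(101)/m = 1/(2 + y) + sqrt(101)/m)
sqrt(31200 + k(1, 183)) = sqrt(31200 + (183 + 2*sqrt(101) + 1*sqrt(101))/(183*(2 + 1))) = sqrt(31200 + (1/183)*(183 + 2*sqrt(101) + sqrt(101))/3) = sqrt(31200 + (1/183)*(1/3)*(183 + 3*sqrt(101))) = sqrt(31200 + (1/3 + sqrt(101)/183)) = sqrt(93601/3 + sqrt(101)/183)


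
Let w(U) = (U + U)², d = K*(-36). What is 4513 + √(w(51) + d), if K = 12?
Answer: 4513 + 6*√277 ≈ 4612.9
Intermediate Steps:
d = -432 (d = 12*(-36) = -432)
w(U) = 4*U² (w(U) = (2*U)² = 4*U²)
4513 + √(w(51) + d) = 4513 + √(4*51² - 432) = 4513 + √(4*2601 - 432) = 4513 + √(10404 - 432) = 4513 + √9972 = 4513 + 6*√277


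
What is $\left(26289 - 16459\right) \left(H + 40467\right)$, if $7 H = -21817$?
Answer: $\frac{2570073160}{7} \approx 3.6715 \cdot 10^{8}$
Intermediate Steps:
$H = - \frac{21817}{7}$ ($H = \frac{1}{7} \left(-21817\right) = - \frac{21817}{7} \approx -3116.7$)
$\left(26289 - 16459\right) \left(H + 40467\right) = \left(26289 - 16459\right) \left(- \frac{21817}{7} + 40467\right) = 9830 \cdot \frac{261452}{7} = \frac{2570073160}{7}$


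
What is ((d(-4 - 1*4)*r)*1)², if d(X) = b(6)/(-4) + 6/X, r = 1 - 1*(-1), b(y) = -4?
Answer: ¼ ≈ 0.25000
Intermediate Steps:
r = 2 (r = 1 + 1 = 2)
d(X) = 1 + 6/X (d(X) = -4/(-4) + 6/X = -4*(-¼) + 6/X = 1 + 6/X)
((d(-4 - 1*4)*r)*1)² = ((((6 + (-4 - 1*4))/(-4 - 1*4))*2)*1)² = ((((6 + (-4 - 4))/(-4 - 4))*2)*1)² = ((((6 - 8)/(-8))*2)*1)² = ((-⅛*(-2)*2)*1)² = (((¼)*2)*1)² = ((½)*1)² = (½)² = ¼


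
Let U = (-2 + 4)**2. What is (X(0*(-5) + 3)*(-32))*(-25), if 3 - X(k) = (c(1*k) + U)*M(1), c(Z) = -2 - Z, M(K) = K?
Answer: 3200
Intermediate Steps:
U = 4 (U = 2**2 = 4)
X(k) = 1 + k (X(k) = 3 - ((-2 - k) + 4) = 3 - (2 - k) = 3 + (-2 + k) = 1 + k)
(X(0*(-5) + 3)*(-32))*(-25) = ((1 + (0*(-5) + 3))*(-32))*(-25) = ((1 + (0 + 3))*(-32))*(-25) = ((1 + 3)*(-32))*(-25) = (4*(-32))*(-25) = -128*(-25) = 3200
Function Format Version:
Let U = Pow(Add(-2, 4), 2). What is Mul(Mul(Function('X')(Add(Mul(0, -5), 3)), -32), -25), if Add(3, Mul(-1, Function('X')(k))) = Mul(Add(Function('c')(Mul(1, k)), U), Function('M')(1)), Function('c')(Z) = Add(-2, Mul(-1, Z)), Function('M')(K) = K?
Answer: 3200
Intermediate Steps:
U = 4 (U = Pow(2, 2) = 4)
Function('X')(k) = Add(1, k) (Function('X')(k) = Add(3, Mul(-1, Mul(Add(Add(-2, Mul(-1, Mul(1, k))), 4), 1))) = Add(3, Mul(-1, Mul(Add(Add(-2, Mul(-1, k)), 4), 1))) = Add(3, Mul(-1, Mul(Add(2, Mul(-1, k)), 1))) = Add(3, Mul(-1, Add(2, Mul(-1, k)))) = Add(3, Add(-2, k)) = Add(1, k))
Mul(Mul(Function('X')(Add(Mul(0, -5), 3)), -32), -25) = Mul(Mul(Add(1, Add(Mul(0, -5), 3)), -32), -25) = Mul(Mul(Add(1, Add(0, 3)), -32), -25) = Mul(Mul(Add(1, 3), -32), -25) = Mul(Mul(4, -32), -25) = Mul(-128, -25) = 3200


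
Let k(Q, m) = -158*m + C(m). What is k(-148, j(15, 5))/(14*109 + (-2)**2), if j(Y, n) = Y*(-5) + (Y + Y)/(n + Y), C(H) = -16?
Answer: 11597/1530 ≈ 7.5797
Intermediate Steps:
j(Y, n) = -5*Y + 2*Y/(Y + n) (j(Y, n) = -5*Y + (2*Y)/(Y + n) = -5*Y + 2*Y/(Y + n))
k(Q, m) = -16 - 158*m (k(Q, m) = -158*m - 16 = -16 - 158*m)
k(-148, j(15, 5))/(14*109 + (-2)**2) = (-16 - 2370*(2 - 5*15 - 5*5)/(15 + 5))/(14*109 + (-2)**2) = (-16 - 2370*(2 - 75 - 25)/20)/(1526 + 4) = (-16 - 2370*(-98)/20)/1530 = (-16 - 158*(-147/2))*(1/1530) = (-16 + 11613)*(1/1530) = 11597*(1/1530) = 11597/1530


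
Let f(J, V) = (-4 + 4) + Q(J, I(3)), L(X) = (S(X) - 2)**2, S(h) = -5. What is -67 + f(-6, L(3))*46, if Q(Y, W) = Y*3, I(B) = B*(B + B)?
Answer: -895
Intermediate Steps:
I(B) = 2*B**2 (I(B) = B*(2*B) = 2*B**2)
Q(Y, W) = 3*Y
L(X) = 49 (L(X) = (-5 - 2)**2 = (-7)**2 = 49)
f(J, V) = 3*J (f(J, V) = (-4 + 4) + 3*J = 0 + 3*J = 3*J)
-67 + f(-6, L(3))*46 = -67 + (3*(-6))*46 = -67 - 18*46 = -67 - 828 = -895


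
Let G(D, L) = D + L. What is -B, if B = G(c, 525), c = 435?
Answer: -960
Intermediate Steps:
B = 960 (B = 435 + 525 = 960)
-B = -1*960 = -960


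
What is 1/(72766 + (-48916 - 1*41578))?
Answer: -1/17728 ≈ -5.6408e-5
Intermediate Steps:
1/(72766 + (-48916 - 1*41578)) = 1/(72766 + (-48916 - 41578)) = 1/(72766 - 90494) = 1/(-17728) = -1/17728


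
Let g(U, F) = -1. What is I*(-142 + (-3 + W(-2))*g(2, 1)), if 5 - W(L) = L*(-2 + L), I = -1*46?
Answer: 6256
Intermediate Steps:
I = -46
W(L) = 5 - L*(-2 + L)
I*(-142 + (-3 + W(-2))*g(2, 1)) = -46*(-142 + (-3 + (5 - 1*(-2)² + 2*(-2)))*(-1)) = -46*(-142 + (-3 + (5 - 1*4 - 4))*(-1)) = -46*(-142 + (-3 + (5 - 4 - 4))*(-1)) = -46*(-142 + (-3 - 3)*(-1)) = -46*(-142 - 6*(-1)) = -46*(-142 + 6) = -46*(-136) = 6256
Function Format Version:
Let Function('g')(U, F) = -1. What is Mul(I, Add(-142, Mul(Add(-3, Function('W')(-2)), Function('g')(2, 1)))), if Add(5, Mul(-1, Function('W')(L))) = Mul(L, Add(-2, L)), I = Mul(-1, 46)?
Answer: 6256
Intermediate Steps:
I = -46
Function('W')(L) = Add(5, Mul(-1, L, Add(-2, L))) (Function('W')(L) = Add(5, Mul(-1, Mul(L, Add(-2, L)))) = Add(5, Mul(-1, L, Add(-2, L))))
Mul(I, Add(-142, Mul(Add(-3, Function('W')(-2)), Function('g')(2, 1)))) = Mul(-46, Add(-142, Mul(Add(-3, Add(5, Mul(-1, Pow(-2, 2)), Mul(2, -2))), -1))) = Mul(-46, Add(-142, Mul(Add(-3, Add(5, Mul(-1, 4), -4)), -1))) = Mul(-46, Add(-142, Mul(Add(-3, Add(5, -4, -4)), -1))) = Mul(-46, Add(-142, Mul(Add(-3, -3), -1))) = Mul(-46, Add(-142, Mul(-6, -1))) = Mul(-46, Add(-142, 6)) = Mul(-46, -136) = 6256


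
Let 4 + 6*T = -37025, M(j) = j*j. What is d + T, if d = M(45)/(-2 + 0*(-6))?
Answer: -7184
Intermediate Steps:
M(j) = j²
T = -12343/2 (T = -⅔ + (⅙)*(-37025) = -⅔ - 37025/6 = -12343/2 ≈ -6171.5)
d = -2025/2 (d = 45²/(-2 + 0*(-6)) = 2025/(-2 + 0) = 2025/(-2) = -½*2025 = -2025/2 ≈ -1012.5)
d + T = -2025/2 - 12343/2 = -7184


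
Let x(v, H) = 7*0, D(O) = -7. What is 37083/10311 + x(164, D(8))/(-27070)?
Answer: 12361/3437 ≈ 3.5965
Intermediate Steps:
x(v, H) = 0
37083/10311 + x(164, D(8))/(-27070) = 37083/10311 + 0/(-27070) = 37083*(1/10311) + 0*(-1/27070) = 12361/3437 + 0 = 12361/3437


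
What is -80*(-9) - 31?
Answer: 689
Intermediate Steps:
-80*(-9) - 31 = -16*(-45) - 31 = 720 - 31 = 689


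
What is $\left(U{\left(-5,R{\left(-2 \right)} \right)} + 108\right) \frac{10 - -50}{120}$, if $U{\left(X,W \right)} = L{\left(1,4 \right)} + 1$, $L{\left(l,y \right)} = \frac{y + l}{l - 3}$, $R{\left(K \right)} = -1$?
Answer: $\frac{213}{4} \approx 53.25$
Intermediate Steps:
$L{\left(l,y \right)} = \frac{l + y}{-3 + l}$
$U{\left(X,W \right)} = - \frac{3}{2}$ ($U{\left(X,W \right)} = \frac{1 + 4}{-3 + 1} + 1 = \frac{1}{-2} \cdot 5 + 1 = \left(- \frac{1}{2}\right) 5 + 1 = - \frac{5}{2} + 1 = - \frac{3}{2}$)
$\left(U{\left(-5,R{\left(-2 \right)} \right)} + 108\right) \frac{10 - -50}{120} = \left(- \frac{3}{2} + 108\right) \frac{10 - -50}{120} = \frac{213 \left(10 + 50\right) \frac{1}{120}}{2} = \frac{213 \cdot 60 \cdot \frac{1}{120}}{2} = \frac{213}{2} \cdot \frac{1}{2} = \frac{213}{4}$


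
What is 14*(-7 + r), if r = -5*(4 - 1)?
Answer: -308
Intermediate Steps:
r = -15 (r = -5*3 = -15)
14*(-7 + r) = 14*(-7 - 15) = 14*(-22) = -308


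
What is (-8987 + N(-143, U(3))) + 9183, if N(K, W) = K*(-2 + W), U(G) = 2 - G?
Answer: 625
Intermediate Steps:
(-8987 + N(-143, U(3))) + 9183 = (-8987 - 143*(-2 + (2 - 1*3))) + 9183 = (-8987 - 143*(-2 + (2 - 3))) + 9183 = (-8987 - 143*(-2 - 1)) + 9183 = (-8987 - 143*(-3)) + 9183 = (-8987 + 429) + 9183 = -8558 + 9183 = 625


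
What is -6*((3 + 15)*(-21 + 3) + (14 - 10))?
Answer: 1920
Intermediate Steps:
-6*((3 + 15)*(-21 + 3) + (14 - 10)) = -6*(18*(-18) + 4) = -6*(-324 + 4) = -6*(-320) = 1920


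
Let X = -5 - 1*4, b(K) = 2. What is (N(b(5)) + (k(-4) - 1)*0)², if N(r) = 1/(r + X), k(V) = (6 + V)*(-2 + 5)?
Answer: 1/49 ≈ 0.020408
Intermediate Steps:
k(V) = 18 + 3*V (k(V) = (6 + V)*3 = 18 + 3*V)
X = -9 (X = -5 - 4 = -9)
N(r) = 1/(-9 + r) (N(r) = 1/(r - 9) = 1/(-9 + r))
(N(b(5)) + (k(-4) - 1)*0)² = (1/(-9 + 2) + ((18 + 3*(-4)) - 1)*0)² = (1/(-7) + ((18 - 12) - 1)*0)² = (-⅐ + (6 - 1)*0)² = (-⅐ + 5*0)² = (-⅐ + 0)² = (-⅐)² = 1/49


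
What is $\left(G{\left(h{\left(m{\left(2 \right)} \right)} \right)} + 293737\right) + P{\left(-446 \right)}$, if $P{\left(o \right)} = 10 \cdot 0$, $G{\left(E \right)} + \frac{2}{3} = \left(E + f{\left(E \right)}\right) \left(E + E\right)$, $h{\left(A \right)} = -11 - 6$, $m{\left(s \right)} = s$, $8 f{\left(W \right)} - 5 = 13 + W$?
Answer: $\frac{3531721}{12} \approx 2.9431 \cdot 10^{5}$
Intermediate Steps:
$f{\left(W \right)} = \frac{9}{4} + \frac{W}{8}$ ($f{\left(W \right)} = \frac{5}{8} + \frac{13 + W}{8} = \frac{5}{8} + \left(\frac{13}{8} + \frac{W}{8}\right) = \frac{9}{4} + \frac{W}{8}$)
$h{\left(A \right)} = -17$
$G{\left(E \right)} = - \frac{2}{3} + 2 E \left(\frac{9}{4} + \frac{9 E}{8}\right)$ ($G{\left(E \right)} = - \frac{2}{3} + \left(E + \left(\frac{9}{4} + \frac{E}{8}\right)\right) \left(E + E\right) = - \frac{2}{3} + \left(\frac{9}{4} + \frac{9 E}{8}\right) 2 E = - \frac{2}{3} + 2 E \left(\frac{9}{4} + \frac{9 E}{8}\right)$)
$P{\left(o \right)} = 0$
$\left(G{\left(h{\left(m{\left(2 \right)} \right)} \right)} + 293737\right) + P{\left(-446 \right)} = \left(\left(- \frac{2}{3} + \frac{9}{2} \left(-17\right) + \frac{9 \left(-17\right)^{2}}{4}\right) + 293737\right) + 0 = \left(\left(- \frac{2}{3} - \frac{153}{2} + \frac{9}{4} \cdot 289\right) + 293737\right) + 0 = \left(\left(- \frac{2}{3} - \frac{153}{2} + \frac{2601}{4}\right) + 293737\right) + 0 = \left(\frac{6877}{12} + 293737\right) + 0 = \frac{3531721}{12} + 0 = \frac{3531721}{12}$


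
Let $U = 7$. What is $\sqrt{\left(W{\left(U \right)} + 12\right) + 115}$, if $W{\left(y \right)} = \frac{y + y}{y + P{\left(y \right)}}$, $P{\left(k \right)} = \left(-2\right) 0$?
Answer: $\sqrt{129} \approx 11.358$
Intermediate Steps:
$P{\left(k \right)} = 0$
$W{\left(y \right)} = 2$ ($W{\left(y \right)} = \frac{y + y}{y + 0} = \frac{2 y}{y} = 2$)
$\sqrt{\left(W{\left(U \right)} + 12\right) + 115} = \sqrt{\left(2 + 12\right) + 115} = \sqrt{14 + 115} = \sqrt{129}$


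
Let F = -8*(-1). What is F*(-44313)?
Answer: -354504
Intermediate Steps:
F = 8
F*(-44313) = 8*(-44313) = -354504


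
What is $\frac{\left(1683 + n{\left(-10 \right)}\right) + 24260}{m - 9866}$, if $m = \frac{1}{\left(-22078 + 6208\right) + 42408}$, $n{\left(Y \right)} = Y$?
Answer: $- \frac{688209954}{261823907} \approx -2.6285$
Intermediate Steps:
$m = \frac{1}{26538}$ ($m = \frac{1}{-15870 + 42408} = \frac{1}{26538} \approx 3.7682 \cdot 10^{-5}$)
$\frac{\left(1683 + n{\left(-10 \right)}\right) + 24260}{m - 9866} = \frac{\left(1683 - 10\right) + 24260}{\frac{1}{26538} - 9866} = \frac{1673 + 24260}{- \frac{261823907}{26538}} = 25933 \left(- \frac{26538}{261823907}\right) = - \frac{688209954}{261823907}$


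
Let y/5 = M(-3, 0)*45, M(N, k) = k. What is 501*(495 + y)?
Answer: 247995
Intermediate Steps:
y = 0 (y = 5*(0*45) = 5*0 = 0)
501*(495 + y) = 501*(495 + 0) = 501*495 = 247995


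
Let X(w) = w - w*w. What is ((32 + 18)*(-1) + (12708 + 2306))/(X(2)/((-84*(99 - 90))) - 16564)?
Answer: -5656392/6261191 ≈ -0.90341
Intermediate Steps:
X(w) = w - w**2
((32 + 18)*(-1) + (12708 + 2306))/(X(2)/((-84*(99 - 90))) - 16564) = ((32 + 18)*(-1) + (12708 + 2306))/((2*(1 - 1*2))/((-84*(99 - 90))) - 16564) = (50*(-1) + 15014)/((2*(1 - 2))/((-84*9)) - 16564) = (-50 + 15014)/((2*(-1))/(-756) - 16564) = 14964/(-2*(-1/756) - 16564) = 14964/(1/378 - 16564) = 14964/(-6261191/378) = 14964*(-378/6261191) = -5656392/6261191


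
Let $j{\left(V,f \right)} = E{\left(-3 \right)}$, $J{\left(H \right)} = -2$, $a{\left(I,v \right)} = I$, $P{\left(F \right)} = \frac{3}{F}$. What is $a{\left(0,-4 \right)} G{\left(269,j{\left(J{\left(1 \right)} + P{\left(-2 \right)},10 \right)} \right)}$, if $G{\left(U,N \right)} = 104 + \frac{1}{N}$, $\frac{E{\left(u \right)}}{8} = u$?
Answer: $0$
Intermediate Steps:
$E{\left(u \right)} = 8 u$
$j{\left(V,f \right)} = -24$ ($j{\left(V,f \right)} = 8 \left(-3\right) = -24$)
$a{\left(0,-4 \right)} G{\left(269,j{\left(J{\left(1 \right)} + P{\left(-2 \right)},10 \right)} \right)} = 0 \left(104 + \frac{1}{-24}\right) = 0 \left(104 - \frac{1}{24}\right) = 0 \cdot \frac{2495}{24} = 0$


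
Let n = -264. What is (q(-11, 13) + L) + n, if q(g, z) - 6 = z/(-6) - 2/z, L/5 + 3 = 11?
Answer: -17185/78 ≈ -220.32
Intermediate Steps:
L = 40 (L = -15 + 5*11 = -15 + 55 = 40)
q(g, z) = 6 - 2/z - z/6 (q(g, z) = 6 + (z/(-6) - 2/z) = 6 + (z*(-⅙) - 2/z) = 6 + (-z/6 - 2/z) = 6 + (-2/z - z/6) = 6 - 2/z - z/6)
(q(-11, 13) + L) + n = ((6 - 2/13 - ⅙*13) + 40) - 264 = ((6 - 2*1/13 - 13/6) + 40) - 264 = ((6 - 2/13 - 13/6) + 40) - 264 = (287/78 + 40) - 264 = 3407/78 - 264 = -17185/78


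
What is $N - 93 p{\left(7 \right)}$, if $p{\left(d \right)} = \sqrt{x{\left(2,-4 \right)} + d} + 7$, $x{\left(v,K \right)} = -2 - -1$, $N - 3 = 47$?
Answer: $-601 - 93 \sqrt{6} \approx -828.8$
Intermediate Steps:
$N = 50$ ($N = 3 + 47 = 50$)
$x{\left(v,K \right)} = -1$ ($x{\left(v,K \right)} = -2 + 1 = -1$)
$p{\left(d \right)} = 7 + \sqrt{-1 + d}$ ($p{\left(d \right)} = \sqrt{-1 + d} + 7 = 7 + \sqrt{-1 + d}$)
$N - 93 p{\left(7 \right)} = 50 - 93 \left(7 + \sqrt{-1 + 7}\right) = 50 - 93 \left(7 + \sqrt{6}\right) = 50 - \left(651 + 93 \sqrt{6}\right) = -601 - 93 \sqrt{6}$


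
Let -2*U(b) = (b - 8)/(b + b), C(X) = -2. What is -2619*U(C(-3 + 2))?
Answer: 13095/4 ≈ 3273.8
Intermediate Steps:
U(b) = -(-8 + b)/(4*b) (U(b) = -(b - 8)/(2*(b + b)) = -(-8 + b)/(2*(2*b)) = -(-8 + b)*1/(2*b)/2 = -(-8 + b)/(4*b))
-2619*U(C(-3 + 2)) = -2619*(8 - 1*(-2))/(4*(-2)) = -2619*(-1)*(8 + 2)/(4*2) = -2619*(-1)*10/(4*2) = -2619*(-5/4) = 13095/4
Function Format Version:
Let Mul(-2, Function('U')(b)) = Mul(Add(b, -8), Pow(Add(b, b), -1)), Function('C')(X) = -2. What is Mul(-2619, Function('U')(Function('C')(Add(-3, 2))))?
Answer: Rational(13095, 4) ≈ 3273.8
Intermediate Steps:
Function('U')(b) = Mul(Rational(-1, 4), Pow(b, -1), Add(-8, b)) (Function('U')(b) = Mul(Rational(-1, 2), Mul(Add(b, -8), Pow(Add(b, b), -1))) = Mul(Rational(-1, 2), Mul(Add(-8, b), Pow(Mul(2, b), -1))) = Mul(Rational(-1, 2), Mul(Add(-8, b), Mul(Rational(1, 2), Pow(b, -1)))) = Mul(Rational(-1, 2), Mul(Rational(1, 2), Pow(b, -1), Add(-8, b))) = Mul(Rational(-1, 4), Pow(b, -1), Add(-8, b)))
Mul(-2619, Function('U')(Function('C')(Add(-3, 2)))) = Mul(-2619, Mul(Rational(1, 4), Pow(-2, -1), Add(8, Mul(-1, -2)))) = Mul(-2619, Mul(Rational(1, 4), Rational(-1, 2), Add(8, 2))) = Mul(-2619, Mul(Rational(1, 4), Rational(-1, 2), 10)) = Mul(-2619, Rational(-5, 4)) = Rational(13095, 4)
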